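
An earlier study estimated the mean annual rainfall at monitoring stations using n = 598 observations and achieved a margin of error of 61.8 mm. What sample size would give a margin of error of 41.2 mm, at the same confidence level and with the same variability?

1346

Margin of error scales as 1/√n, so n₂ = n₁·(E₁/E₂)².
n₂ = 598 × (61.8/41.2)² = 598 × 2.25 = 1345.50
Round up: n₂ = 1346.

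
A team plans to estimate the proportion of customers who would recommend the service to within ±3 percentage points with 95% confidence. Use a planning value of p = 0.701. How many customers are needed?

For a proportion with margin E = 0.03 at 95% confidence, z = 1.960.
n = p̂(1−p̂)(z/E)² = 0.701 × 0.299 × (1.960/0.03)² = 894.66
Round up: n = 895.

n = 895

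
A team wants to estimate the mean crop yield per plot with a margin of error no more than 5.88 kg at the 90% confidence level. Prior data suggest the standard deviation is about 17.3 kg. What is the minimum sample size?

For a mean, the margin of error is E = z·σ/√n, so n = (zσ/E)².
At 90% confidence, z = 1.645.
n = (1.645 × 17.3 / 5.88)² = 23.42
Round up: n = 24.

n = 24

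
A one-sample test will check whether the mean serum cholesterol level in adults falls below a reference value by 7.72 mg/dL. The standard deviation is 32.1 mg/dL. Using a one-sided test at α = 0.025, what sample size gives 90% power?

For a one-sample z-test, n = ((z_α + z_β)·σ/δ)².
z_α = 1.960 (one-sided α = 0.025); z_β = 1.282 (power 90% → β = 0.1).
n = (3.242 × 32.1 / 7.72)² = 181.72
Round up: n = 182.

182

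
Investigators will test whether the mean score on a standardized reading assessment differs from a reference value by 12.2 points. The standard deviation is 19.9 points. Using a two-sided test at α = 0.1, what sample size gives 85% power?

For a one-sample z-test, n = ((z_{α/2} + z_β)·σ/δ)².
z_{α/2} = 1.645 (two-sided α = 0.1); z_β = 1.036 (power 85% → β = 0.15).
n = (2.681 × 19.9 / 12.2)² = 19.12
Round up: n = 20.

20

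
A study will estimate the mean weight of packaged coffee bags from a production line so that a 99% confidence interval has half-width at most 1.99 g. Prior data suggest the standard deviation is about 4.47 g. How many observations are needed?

34

For a mean, the margin of error is E = z·σ/√n, so n = (zσ/E)².
At 99% confidence, z = 2.576.
n = (2.576 × 4.47 / 1.99)² = 33.48
Round up: n = 34.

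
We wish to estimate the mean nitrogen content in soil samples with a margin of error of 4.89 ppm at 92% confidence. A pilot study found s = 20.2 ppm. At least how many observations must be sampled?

For a mean, the margin of error is E = z·σ/√n, so n = (zσ/E)².
At 92% confidence, z = 1.751.
n = (1.751 × 20.2 / 4.89)² = 52.32
Round up: n = 53.

n = 53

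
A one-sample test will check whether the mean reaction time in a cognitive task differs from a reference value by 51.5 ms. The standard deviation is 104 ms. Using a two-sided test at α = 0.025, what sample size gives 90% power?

n = 51

For a one-sample z-test, n = ((z_{α/2} + z_β)·σ/δ)².
z_{α/2} = 2.241 (two-sided α = 0.025); z_β = 1.282 (power 90% → β = 0.1).
n = (3.523 × 104 / 51.5)² = 50.61
Round up: n = 51.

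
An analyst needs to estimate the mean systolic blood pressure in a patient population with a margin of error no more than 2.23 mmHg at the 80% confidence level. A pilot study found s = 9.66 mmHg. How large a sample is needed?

For a mean, the margin of error is E = z·σ/√n, so n = (zσ/E)².
At 80% confidence, z = 1.282.
n = (1.282 × 9.66 / 2.23)² = 30.84
Round up: n = 31.

n = 31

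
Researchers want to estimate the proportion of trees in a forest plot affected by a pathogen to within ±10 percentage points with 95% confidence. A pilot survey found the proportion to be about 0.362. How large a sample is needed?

n = 89

For a proportion with margin E = 0.1 at 95% confidence, z = 1.960.
n = p̂(1−p̂)(z/E)² = 0.362 × 0.638 × (1.960/0.1)² = 88.72
Round up: n = 89.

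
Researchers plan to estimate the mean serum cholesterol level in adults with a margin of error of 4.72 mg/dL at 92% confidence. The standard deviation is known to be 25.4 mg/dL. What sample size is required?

89

For a mean, the margin of error is E = z·σ/√n, so n = (zσ/E)².
At 92% confidence, z = 1.751.
n = (1.751 × 25.4 / 4.72)² = 88.79
Round up: n = 89.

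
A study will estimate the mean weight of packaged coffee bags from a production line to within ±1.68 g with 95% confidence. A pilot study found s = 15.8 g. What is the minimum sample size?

n = 340

For a mean, the margin of error is E = z·σ/√n, so n = (zσ/E)².
At 95% confidence, z = 1.960.
n = (1.960 × 15.8 / 1.68)² = 339.79
Round up: n = 340.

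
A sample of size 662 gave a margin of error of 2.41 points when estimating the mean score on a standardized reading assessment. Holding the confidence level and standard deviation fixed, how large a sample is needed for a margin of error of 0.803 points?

Margin of error scales as 1/√n, so n₂ = n₁·(E₁/E₂)².
n₂ = 662 × (2.41/0.803)² = 662 × 9.007 = 5962.63
Round up: n₂ = 5963.

5963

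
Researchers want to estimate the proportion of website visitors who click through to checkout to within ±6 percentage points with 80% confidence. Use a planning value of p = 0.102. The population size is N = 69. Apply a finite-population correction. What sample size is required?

For a proportion with margin E = 0.06 at 80% confidence, z = 1.282.
n = p̂(1−p̂)(z/E)² = 0.102 × 0.898 × (1.282/0.06)² = 41.82 — call this n₀.
Finite-population correction with N = 69: n = n₀ / (1 + (n₀−1)/N) = 41.82 / 1.592 = 26.27
Round up: n = 27.

27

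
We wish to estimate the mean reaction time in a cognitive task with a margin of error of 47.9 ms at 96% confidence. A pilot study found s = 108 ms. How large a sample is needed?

For a mean, the margin of error is E = z·σ/√n, so n = (zσ/E)².
At 96% confidence, z = 2.054.
n = (2.054 × 108 / 47.9)² = 21.45
Round up: n = 22.

22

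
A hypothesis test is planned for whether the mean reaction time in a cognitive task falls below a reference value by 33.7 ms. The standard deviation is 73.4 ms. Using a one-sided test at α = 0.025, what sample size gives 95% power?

62

For a one-sample z-test, n = ((z_α + z_β)·σ/δ)².
z_α = 1.960 (one-sided α = 0.025); z_β = 1.645 (power 95% → β = 0.05).
n = (3.605 × 73.4 / 33.7)² = 61.65
Round up: n = 62.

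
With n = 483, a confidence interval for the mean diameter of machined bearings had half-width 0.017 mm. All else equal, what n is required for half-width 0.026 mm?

Margin of error scales as 1/√n, so n₂ = n₁·(E₁/E₂)².
n₂ = 483 × (0.017/0.026)² = 483 × 0.4275 = 206.48
Round up: n₂ = 207.

207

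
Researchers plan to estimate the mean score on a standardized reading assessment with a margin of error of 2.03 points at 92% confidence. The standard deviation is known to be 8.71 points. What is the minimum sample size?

57

For a mean, the margin of error is E = z·σ/√n, so n = (zσ/E)².
At 92% confidence, z = 1.751.
n = (1.751 × 8.71 / 2.03)² = 56.44
Round up: n = 57.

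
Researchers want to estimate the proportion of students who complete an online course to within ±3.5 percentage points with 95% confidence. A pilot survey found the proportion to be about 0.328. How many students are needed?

692

For a proportion with margin E = 0.035 at 95% confidence, z = 1.960.
n = p̂(1−p̂)(z/E)² = 0.328 × 0.672 × (1.960/0.035)² = 691.22
Round up: n = 692.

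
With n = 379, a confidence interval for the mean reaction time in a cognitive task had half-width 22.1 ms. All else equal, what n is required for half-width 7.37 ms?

Margin of error scales as 1/√n, so n₂ = n₁·(E₁/E₂)².
n₂ = 379 × (22.1/7.37)² = 379 × 8.992 = 3407.97
Round up: n₂ = 3408.

3408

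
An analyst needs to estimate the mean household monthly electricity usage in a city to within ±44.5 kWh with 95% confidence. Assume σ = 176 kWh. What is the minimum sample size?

For a mean, the margin of error is E = z·σ/√n, so n = (zσ/E)².
At 95% confidence, z = 1.960.
n = (1.960 × 176 / 44.5)² = 60.09
Round up: n = 61.

61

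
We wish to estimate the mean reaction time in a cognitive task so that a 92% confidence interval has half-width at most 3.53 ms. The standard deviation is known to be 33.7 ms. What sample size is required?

For a mean, the margin of error is E = z·σ/√n, so n = (zσ/E)².
At 92% confidence, z = 1.751.
n = (1.751 × 33.7 / 3.53)² = 279.44
Round up: n = 280.

280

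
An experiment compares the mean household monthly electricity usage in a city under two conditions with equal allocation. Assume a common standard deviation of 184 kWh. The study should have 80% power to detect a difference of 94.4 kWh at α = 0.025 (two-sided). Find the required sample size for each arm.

For two equal groups, n per group = 2·((z_{α/2} + z_β)·σ/δ)².
z_{α/2} = 2.241; z_β = 0.842 (power 80%).
n = 2 × (3.083 × 184 / 94.4)² = 2 × 36.11 = 72.22
Round up: n = 73 per group.

73 per group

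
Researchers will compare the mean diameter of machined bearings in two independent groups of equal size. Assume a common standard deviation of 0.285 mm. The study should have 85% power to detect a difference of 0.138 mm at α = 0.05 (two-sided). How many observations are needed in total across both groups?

For two equal groups, n per group = 2·((z_{α/2} + z_β)·σ/δ)².
z_{α/2} = 1.960; z_β = 1.036 (power 85%).
n = 2 × (2.996 × 0.285 / 0.138)² = 2 × 38.28 = 76.56
Round up: n = 77 per group.
Total across both groups: 2 × 77 = 154.

154 total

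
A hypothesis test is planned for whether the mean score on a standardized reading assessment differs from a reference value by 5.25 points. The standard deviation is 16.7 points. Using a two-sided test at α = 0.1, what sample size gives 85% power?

73

For a one-sample z-test, n = ((z_{α/2} + z_β)·σ/δ)².
z_{α/2} = 1.645 (two-sided α = 0.1); z_β = 1.036 (power 85% → β = 0.15).
n = (2.681 × 16.7 / 5.25)² = 72.73
Round up: n = 73.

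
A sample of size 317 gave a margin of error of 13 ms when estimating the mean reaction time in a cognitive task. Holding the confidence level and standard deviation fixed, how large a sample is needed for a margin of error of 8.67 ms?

713

Margin of error scales as 1/√n, so n₂ = n₁·(E₁/E₂)².
n₂ = 317 × (13/8.67)² = 317 × 2.248 = 712.62
Round up: n₂ = 713.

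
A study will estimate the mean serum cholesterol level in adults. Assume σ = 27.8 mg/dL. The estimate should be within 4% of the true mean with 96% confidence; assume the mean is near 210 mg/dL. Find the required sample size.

47

For a mean, the margin of error is E = z·σ/√n, so n = (zσ/E)².
At 96% confidence, z = 2.054.
E = 4% of 210 = 8.4 mg/dL.
n = (2.054 × 27.8 / 8.4)² = 46.21
Round up: n = 47.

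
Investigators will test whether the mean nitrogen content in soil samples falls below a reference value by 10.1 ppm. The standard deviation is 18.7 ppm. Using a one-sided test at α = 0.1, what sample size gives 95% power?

30

For a one-sample z-test, n = ((z_α + z_β)·σ/δ)².
z_α = 1.282 (one-sided α = 0.1); z_β = 1.645 (power 95% → β = 0.05).
n = (2.927 × 18.7 / 10.1)² = 29.37
Round up: n = 30.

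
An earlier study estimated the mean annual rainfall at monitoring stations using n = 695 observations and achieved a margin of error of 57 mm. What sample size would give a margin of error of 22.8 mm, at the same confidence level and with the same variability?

Margin of error scales as 1/√n, so n₂ = n₁·(E₁/E₂)².
n₂ = 695 × (57/22.8)² = 695 × 6.25 = 4343.75
Round up: n₂ = 4344.

4344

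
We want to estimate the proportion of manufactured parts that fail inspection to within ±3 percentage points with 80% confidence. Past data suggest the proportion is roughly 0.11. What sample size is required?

n = 179

For a proportion with margin E = 0.03 at 80% confidence, z = 1.282.
n = p̂(1−p̂)(z/E)² = 0.11 × 0.89 × (1.282/0.03)² = 178.78
Round up: n = 179.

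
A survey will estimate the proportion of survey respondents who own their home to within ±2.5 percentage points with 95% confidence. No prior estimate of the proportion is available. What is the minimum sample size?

For a proportion with margin E = 0.025 at 95% confidence, z = 1.960.
With no prior estimate, use p = 0.5, which maximizes p(1−p) at 0.25.
n = 0.25 × (z/E)² = 0.25 × (1.960/0.025)² = 1536.64
Round up: n = 1537.

1537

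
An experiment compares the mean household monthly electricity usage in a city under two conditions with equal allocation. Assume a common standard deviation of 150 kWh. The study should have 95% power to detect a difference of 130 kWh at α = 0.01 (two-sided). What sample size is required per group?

For two equal groups, n per group = 2·((z_{α/2} + z_β)·σ/δ)².
z_{α/2} = 2.576; z_β = 1.645 (power 95%).
n = 2 × (4.221 × 150 / 130)² = 2 × 23.72 = 47.44
Round up: n = 48 per group.

48 per group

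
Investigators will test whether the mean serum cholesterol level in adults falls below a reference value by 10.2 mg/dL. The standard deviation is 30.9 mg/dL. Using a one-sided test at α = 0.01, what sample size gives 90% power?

120

For a one-sample z-test, n = ((z_α + z_β)·σ/δ)².
z_α = 2.326 (one-sided α = 0.01); z_β = 1.282 (power 90% → β = 0.1).
n = (3.608 × 30.9 / 10.2)² = 119.47
Round up: n = 120.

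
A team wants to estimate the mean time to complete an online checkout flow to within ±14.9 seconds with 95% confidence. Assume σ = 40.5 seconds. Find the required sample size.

29

For a mean, the margin of error is E = z·σ/√n, so n = (zσ/E)².
At 95% confidence, z = 1.960.
n = (1.960 × 40.5 / 14.9)² = 28.38
Round up: n = 29.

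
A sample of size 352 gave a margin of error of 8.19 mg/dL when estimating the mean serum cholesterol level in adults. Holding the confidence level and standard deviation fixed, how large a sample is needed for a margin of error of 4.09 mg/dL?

Margin of error scales as 1/√n, so n₂ = n₁·(E₁/E₂)².
n₂ = 352 × (8.19/4.09)² = 352 × 4.01 = 1411.52
Round up: n₂ = 1412.

n = 1412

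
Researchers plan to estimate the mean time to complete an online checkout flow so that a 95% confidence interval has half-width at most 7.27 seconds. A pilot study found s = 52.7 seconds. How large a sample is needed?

For a mean, the margin of error is E = z·σ/√n, so n = (zσ/E)².
At 95% confidence, z = 1.960.
n = (1.960 × 52.7 / 7.27)² = 201.87
Round up: n = 202.

202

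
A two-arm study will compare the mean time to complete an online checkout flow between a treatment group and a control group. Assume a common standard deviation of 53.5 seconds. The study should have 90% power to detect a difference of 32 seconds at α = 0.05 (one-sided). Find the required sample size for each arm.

48 per group

For two equal groups, n per group = 2·((z_α + z_β)·σ/δ)².
z_α = 1.645; z_β = 1.282 (power 90%).
n = 2 × (2.927 × 53.5 / 32)² = 2 × 23.95 = 47.90
Round up: n = 48 per group.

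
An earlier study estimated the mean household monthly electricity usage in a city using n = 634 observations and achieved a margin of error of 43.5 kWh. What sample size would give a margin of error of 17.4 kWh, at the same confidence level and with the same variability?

Margin of error scales as 1/√n, so n₂ = n₁·(E₁/E₂)².
n₂ = 634 × (43.5/17.4)² = 634 × 6.25 = 3962.50
Round up: n₂ = 3963.

n = 3963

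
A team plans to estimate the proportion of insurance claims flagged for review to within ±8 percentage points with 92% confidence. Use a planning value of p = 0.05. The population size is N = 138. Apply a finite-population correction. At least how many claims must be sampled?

For a proportion with margin E = 0.08 at 92% confidence, z = 1.751.
n = p̂(1−p̂)(z/E)² = 0.05 × 0.95 × (1.751/0.08)² = 22.76 — call this n₀.
Finite-population correction with N = 138: n = n₀ / (1 + (n₀−1)/N) = 22.76 / 1.158 = 19.65
Round up: n = 20.

20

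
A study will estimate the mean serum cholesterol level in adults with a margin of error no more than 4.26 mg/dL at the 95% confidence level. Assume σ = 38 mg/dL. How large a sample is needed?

For a mean, the margin of error is E = z·σ/√n, so n = (zσ/E)².
At 95% confidence, z = 1.960.
n = (1.960 × 38 / 4.26)² = 305.68
Round up: n = 306.

306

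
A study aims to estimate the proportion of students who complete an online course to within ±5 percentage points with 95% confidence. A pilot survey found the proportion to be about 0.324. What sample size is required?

337

For a proportion with margin E = 0.05 at 95% confidence, z = 1.960.
n = p̂(1−p̂)(z/E)² = 0.324 × 0.676 × (1.960/0.05)² = 336.56
Round up: n = 337.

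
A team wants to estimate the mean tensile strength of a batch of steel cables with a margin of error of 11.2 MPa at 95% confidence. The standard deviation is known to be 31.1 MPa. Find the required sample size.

30

For a mean, the margin of error is E = z·σ/√n, so n = (zσ/E)².
At 95% confidence, z = 1.960.
n = (1.960 × 31.1 / 11.2)² = 29.62
Round up: n = 30.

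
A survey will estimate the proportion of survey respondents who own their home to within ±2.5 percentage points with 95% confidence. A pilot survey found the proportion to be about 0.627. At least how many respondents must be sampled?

For a proportion with margin E = 0.025 at 95% confidence, z = 1.960.
n = p̂(1−p̂)(z/E)² = 0.627 × 0.373 × (1.960/0.025)² = 1437.50
Round up: n = 1438.

1438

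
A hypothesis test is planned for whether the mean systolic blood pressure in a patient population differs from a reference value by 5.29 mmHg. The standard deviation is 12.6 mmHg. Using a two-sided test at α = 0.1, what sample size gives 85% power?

n = 41

For a one-sample z-test, n = ((z_{α/2} + z_β)·σ/δ)².
z_{α/2} = 1.645 (two-sided α = 0.1); z_β = 1.036 (power 85% → β = 0.15).
n = (2.681 × 12.6 / 5.29)² = 40.78
Round up: n = 41.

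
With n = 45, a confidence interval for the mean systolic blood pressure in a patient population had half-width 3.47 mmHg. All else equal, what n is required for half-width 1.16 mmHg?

Margin of error scales as 1/√n, so n₂ = n₁·(E₁/E₂)².
n₂ = 45 × (3.47/1.16)² = 45 × 8.948 = 402.66
Round up: n₂ = 403.

403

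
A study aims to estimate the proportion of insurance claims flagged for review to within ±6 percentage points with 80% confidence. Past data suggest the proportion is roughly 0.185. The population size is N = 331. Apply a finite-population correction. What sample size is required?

n = 58

For a proportion with margin E = 0.06 at 80% confidence, z = 1.282.
n = p̂(1−p̂)(z/E)² = 0.185 × 0.815 × (1.282/0.06)² = 68.83 — call this n₀.
Finite-population correction with N = 331: n = n₀ / (1 + (n₀−1)/N) = 68.83 / 1.205 = 57.12
Round up: n = 58.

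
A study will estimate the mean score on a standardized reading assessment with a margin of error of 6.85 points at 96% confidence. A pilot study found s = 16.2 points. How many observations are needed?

24

For a mean, the margin of error is E = z·σ/√n, so n = (zσ/E)².
At 96% confidence, z = 2.054.
n = (2.054 × 16.2 / 6.85)² = 23.60
Round up: n = 24.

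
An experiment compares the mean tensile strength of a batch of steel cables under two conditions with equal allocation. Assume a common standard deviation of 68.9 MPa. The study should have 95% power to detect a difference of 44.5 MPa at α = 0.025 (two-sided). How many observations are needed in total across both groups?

146 total

For two equal groups, n per group = 2·((z_{α/2} + z_β)·σ/δ)².
z_{α/2} = 2.241; z_β = 1.645 (power 95%).
n = 2 × (3.886 × 68.9 / 44.5)² = 2 × 36.20 = 72.40
Round up: n = 73 per group.
Total across both groups: 2 × 73 = 146.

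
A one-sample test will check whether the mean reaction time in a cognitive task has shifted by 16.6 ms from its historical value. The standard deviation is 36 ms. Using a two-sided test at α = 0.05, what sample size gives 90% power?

For a one-sample z-test, n = ((z_{α/2} + z_β)·σ/δ)².
z_{α/2} = 1.960 (two-sided α = 0.05); z_β = 1.282 (power 90% → β = 0.1).
n = (3.242 × 36 / 16.6)² = 49.43
Round up: n = 50.

50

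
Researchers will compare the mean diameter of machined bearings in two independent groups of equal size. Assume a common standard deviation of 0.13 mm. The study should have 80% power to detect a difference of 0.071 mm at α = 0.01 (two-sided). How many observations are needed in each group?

For two equal groups, n per group = 2·((z_{α/2} + z_β)·σ/δ)².
z_{α/2} = 2.576; z_β = 0.842 (power 80%).
n = 2 × (3.418 × 0.13 / 0.071)² = 2 × 39.17 = 78.34
Round up: n = 79 per group.

79 per group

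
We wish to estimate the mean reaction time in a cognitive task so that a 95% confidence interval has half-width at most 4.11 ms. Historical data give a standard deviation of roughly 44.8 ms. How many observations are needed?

For a mean, the margin of error is E = z·σ/√n, so n = (zσ/E)².
At 95% confidence, z = 1.960.
n = (1.960 × 44.8 / 4.11)² = 456.44
Round up: n = 457.

457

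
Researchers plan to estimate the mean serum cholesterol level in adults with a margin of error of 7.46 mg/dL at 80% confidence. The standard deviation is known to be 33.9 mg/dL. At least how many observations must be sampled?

For a mean, the margin of error is E = z·σ/√n, so n = (zσ/E)².
At 80% confidence, z = 1.282.
n = (1.282 × 33.9 / 7.46)² = 33.94
Round up: n = 34.

34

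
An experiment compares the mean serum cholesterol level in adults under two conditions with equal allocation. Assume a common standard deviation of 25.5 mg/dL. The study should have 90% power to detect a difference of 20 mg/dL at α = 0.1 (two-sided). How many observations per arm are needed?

28 per group

For two equal groups, n per group = 2·((z_{α/2} + z_β)·σ/δ)².
z_{α/2} = 1.645; z_β = 1.282 (power 90%).
n = 2 × (2.927 × 25.5 / 20)² = 2 × 13.93 = 27.86
Round up: n = 28 per group.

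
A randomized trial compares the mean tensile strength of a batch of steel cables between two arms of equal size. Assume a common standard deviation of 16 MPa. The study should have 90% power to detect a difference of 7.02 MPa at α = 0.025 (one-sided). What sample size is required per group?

110 per group

For two equal groups, n per group = 2·((z_α + z_β)·σ/δ)².
z_α = 1.960; z_β = 1.282 (power 90%).
n = 2 × (3.242 × 16 / 7.02)² = 2 × 54.60 = 109.20
Round up: n = 110 per group.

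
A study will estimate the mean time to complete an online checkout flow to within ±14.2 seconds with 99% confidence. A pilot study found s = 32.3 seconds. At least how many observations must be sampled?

For a mean, the margin of error is E = z·σ/√n, so n = (zσ/E)².
At 99% confidence, z = 2.576.
n = (2.576 × 32.3 / 14.2)² = 34.33
Round up: n = 35.

35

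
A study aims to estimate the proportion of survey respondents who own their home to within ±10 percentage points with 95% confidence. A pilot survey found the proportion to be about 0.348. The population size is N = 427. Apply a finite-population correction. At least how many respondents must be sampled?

For a proportion with margin E = 0.1 at 95% confidence, z = 1.960.
n = p̂(1−p̂)(z/E)² = 0.348 × 0.652 × (1.960/0.1)² = 87.16 — call this n₀.
Finite-population correction with N = 427: n = n₀ / (1 + (n₀−1)/N) = 87.16 / 1.202 = 72.51
Round up: n = 73.

n = 73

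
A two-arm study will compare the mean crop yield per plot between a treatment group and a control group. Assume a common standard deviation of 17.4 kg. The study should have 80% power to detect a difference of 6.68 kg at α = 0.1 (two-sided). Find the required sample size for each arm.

For two equal groups, n per group = 2·((z_{α/2} + z_β)·σ/δ)².
z_{α/2} = 1.645; z_β = 0.842 (power 80%).
n = 2 × (2.487 × 17.4 / 6.68)² = 2 × 41.97 = 83.94
Round up: n = 84 per group.

84 per group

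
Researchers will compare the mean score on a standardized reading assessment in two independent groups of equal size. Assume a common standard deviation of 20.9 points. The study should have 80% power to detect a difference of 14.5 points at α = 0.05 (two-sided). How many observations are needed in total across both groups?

66 total

For two equal groups, n per group = 2·((z_{α/2} + z_β)·σ/δ)².
z_{α/2} = 1.960; z_β = 0.842 (power 80%).
n = 2 × (2.802 × 20.9 / 14.5)² = 2 × 16.31 = 32.62
Round up: n = 33 per group.
Total across both groups: 2 × 33 = 66.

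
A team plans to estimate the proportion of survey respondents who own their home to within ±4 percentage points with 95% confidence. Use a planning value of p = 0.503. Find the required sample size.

For a proportion with margin E = 0.04 at 95% confidence, z = 1.960.
n = p̂(1−p̂)(z/E)² = 0.503 × 0.497 × (1.960/0.04)² = 600.23
Round up: n = 601.

601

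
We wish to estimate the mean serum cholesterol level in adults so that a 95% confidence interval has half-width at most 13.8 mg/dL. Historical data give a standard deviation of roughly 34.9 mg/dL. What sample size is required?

For a mean, the margin of error is E = z·σ/√n, so n = (zσ/E)².
At 95% confidence, z = 1.960.
n = (1.960 × 34.9 / 13.8)² = 24.57
Round up: n = 25.

25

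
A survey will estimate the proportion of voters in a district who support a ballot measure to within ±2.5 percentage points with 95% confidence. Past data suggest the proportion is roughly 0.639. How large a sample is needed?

For a proportion with margin E = 0.025 at 95% confidence, z = 1.960.
n = p̂(1−p̂)(z/E)² = 0.639 × 0.361 × (1.960/0.025)² = 1417.88
Round up: n = 1418.

1418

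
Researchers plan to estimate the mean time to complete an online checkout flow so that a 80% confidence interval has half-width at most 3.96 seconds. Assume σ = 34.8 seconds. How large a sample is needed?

For a mean, the margin of error is E = z·σ/√n, so n = (zσ/E)².
At 80% confidence, z = 1.282.
n = (1.282 × 34.8 / 3.96)² = 126.92
Round up: n = 127.

127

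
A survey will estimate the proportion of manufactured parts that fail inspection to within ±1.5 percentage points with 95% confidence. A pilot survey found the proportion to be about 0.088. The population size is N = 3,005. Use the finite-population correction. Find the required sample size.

942

For a proportion with margin E = 0.015 at 95% confidence, z = 1.960.
n = p̂(1−p̂)(z/E)² = 0.088 × 0.912 × (1.960/0.015)² = 1370.27 — call this n₀.
Finite-population correction with N = 3,005: n = n₀ / (1 + (n₀−1)/N) = 1370.27 / 1.456 = 941.12
Round up: n = 942.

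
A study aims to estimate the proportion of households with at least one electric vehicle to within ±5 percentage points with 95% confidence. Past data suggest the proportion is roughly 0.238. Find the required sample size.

For a proportion with margin E = 0.05 at 95% confidence, z = 1.960.
n = p̂(1−p̂)(z/E)² = 0.238 × 0.762 × (1.960/0.05)² = 278.68
Round up: n = 279.

n = 279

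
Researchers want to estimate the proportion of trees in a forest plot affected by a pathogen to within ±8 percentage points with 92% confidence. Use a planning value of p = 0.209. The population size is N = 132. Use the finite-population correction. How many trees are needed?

For a proportion with margin E = 0.08 at 92% confidence, z = 1.751.
n = p̂(1−p̂)(z/E)² = 0.209 × 0.791 × (1.751/0.08)² = 79.20 — call this n₀.
Finite-population correction with N = 132: n = n₀ / (1 + (n₀−1)/N) = 79.20 / 1.592 = 49.75
Round up: n = 50.

50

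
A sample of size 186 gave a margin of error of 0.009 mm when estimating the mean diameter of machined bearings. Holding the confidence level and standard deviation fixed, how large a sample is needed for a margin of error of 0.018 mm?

Margin of error scales as 1/√n, so n₂ = n₁·(E₁/E₂)².
n₂ = 186 × (0.009/0.018)² = 186 × 0.25 = 46.50
Round up: n₂ = 47.

n = 47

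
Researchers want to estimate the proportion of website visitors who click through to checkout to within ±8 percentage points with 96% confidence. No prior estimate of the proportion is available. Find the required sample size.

For a proportion with margin E = 0.08 at 96% confidence, z = 2.054.
With no prior estimate, use p = 0.5, which maximizes p(1−p) at 0.25.
n = 0.25 × (z/E)² = 0.25 × (2.054/0.08)² = 164.80
Round up: n = 165.

165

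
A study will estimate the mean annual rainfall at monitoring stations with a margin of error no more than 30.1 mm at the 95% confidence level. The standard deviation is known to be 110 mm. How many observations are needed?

52

For a mean, the margin of error is E = z·σ/√n, so n = (zσ/E)².
At 95% confidence, z = 1.960.
n = (1.960 × 110 / 30.1)² = 51.31
Round up: n = 52.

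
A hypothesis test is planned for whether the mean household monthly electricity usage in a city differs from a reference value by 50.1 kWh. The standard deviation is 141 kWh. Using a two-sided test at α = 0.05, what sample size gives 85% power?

For a one-sample z-test, n = ((z_{α/2} + z_β)·σ/δ)².
z_{α/2} = 1.960 (two-sided α = 0.05); z_β = 1.036 (power 85% → β = 0.15).
n = (2.996 × 141 / 50.1)² = 71.10
Round up: n = 72.

72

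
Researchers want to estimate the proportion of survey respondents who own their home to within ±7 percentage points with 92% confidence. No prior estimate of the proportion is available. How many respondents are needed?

157

For a proportion with margin E = 0.07 at 92% confidence, z = 1.751.
With no prior estimate, use p = 0.5, which maximizes p(1−p) at 0.25.
n = 0.25 × (z/E)² = 0.25 × (1.751/0.07)² = 156.43
Round up: n = 157.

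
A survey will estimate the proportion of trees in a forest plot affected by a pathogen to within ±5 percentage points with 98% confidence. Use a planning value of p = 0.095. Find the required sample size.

For a proportion with margin E = 0.05 at 98% confidence, z = 2.326.
n = p̂(1−p̂)(z/E)² = 0.095 × 0.905 × (2.326/0.05)² = 186.06
Round up: n = 187.

n = 187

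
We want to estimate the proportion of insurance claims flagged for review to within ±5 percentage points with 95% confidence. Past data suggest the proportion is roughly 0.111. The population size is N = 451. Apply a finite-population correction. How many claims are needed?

For a proportion with margin E = 0.05 at 95% confidence, z = 1.960.
n = p̂(1−p̂)(z/E)² = 0.111 × 0.889 × (1.960/0.05)² = 151.63 — call this n₀.
Finite-population correction with N = 451: n = n₀ / (1 + (n₀−1)/N) = 151.63 / 1.334 = 113.67
Round up: n = 114.

114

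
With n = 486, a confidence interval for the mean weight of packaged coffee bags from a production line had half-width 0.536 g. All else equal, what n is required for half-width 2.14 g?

31

Margin of error scales as 1/√n, so n₂ = n₁·(E₁/E₂)².
n₂ = 486 × (0.536/2.14)² = 486 × 0.06273 = 30.49
Round up: n₂ = 31.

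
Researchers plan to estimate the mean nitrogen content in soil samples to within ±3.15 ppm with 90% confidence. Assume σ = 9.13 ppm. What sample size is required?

For a mean, the margin of error is E = z·σ/√n, so n = (zσ/E)².
At 90% confidence, z = 1.645.
n = (1.645 × 9.13 / 3.15)² = 22.73
Round up: n = 23.

n = 23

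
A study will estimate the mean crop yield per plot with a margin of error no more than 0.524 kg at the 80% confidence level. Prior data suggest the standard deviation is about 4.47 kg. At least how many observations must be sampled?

For a mean, the margin of error is E = z·σ/√n, so n = (zσ/E)².
At 80% confidence, z = 1.282.
n = (1.282 × 4.47 / 0.524)² = 119.60
Round up: n = 120.

120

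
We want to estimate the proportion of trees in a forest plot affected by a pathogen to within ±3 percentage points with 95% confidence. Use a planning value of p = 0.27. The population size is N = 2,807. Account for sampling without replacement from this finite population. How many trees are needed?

For a proportion with margin E = 0.03 at 95% confidence, z = 1.960.
n = p̂(1−p̂)(z/E)² = 0.27 × 0.73 × (1.960/0.03)² = 841.31 — call this n₀.
Finite-population correction with N = 2,807: n = n₀ / (1 + (n₀−1)/N) = 841.31 / 1.299 = 647.66
Round up: n = 648.

648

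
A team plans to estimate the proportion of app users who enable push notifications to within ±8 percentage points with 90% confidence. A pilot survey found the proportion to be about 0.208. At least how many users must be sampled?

70

For a proportion with margin E = 0.08 at 90% confidence, z = 1.645.
n = p̂(1−p̂)(z/E)² = 0.208 × 0.792 × (1.645/0.08)² = 69.65
Round up: n = 70.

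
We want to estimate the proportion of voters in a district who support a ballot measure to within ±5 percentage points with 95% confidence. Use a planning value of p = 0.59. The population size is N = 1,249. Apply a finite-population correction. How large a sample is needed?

n = 287

For a proportion with margin E = 0.05 at 95% confidence, z = 1.960.
n = p̂(1−p̂)(z/E)² = 0.59 × 0.41 × (1.960/0.05)² = 371.71 — call this n₀.
Finite-population correction with N = 1,249: n = n₀ / (1 + (n₀−1)/N) = 371.71 / 1.297 = 286.59
Round up: n = 287.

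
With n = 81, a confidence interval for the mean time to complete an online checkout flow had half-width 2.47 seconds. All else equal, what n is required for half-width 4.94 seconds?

n = 21

Margin of error scales as 1/√n, so n₂ = n₁·(E₁/E₂)².
n₂ = 81 × (2.47/4.94)² = 81 × 0.25 = 20.25
Round up: n₂ = 21.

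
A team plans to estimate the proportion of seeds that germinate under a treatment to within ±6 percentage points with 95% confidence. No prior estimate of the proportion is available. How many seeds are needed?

267

For a proportion with margin E = 0.06 at 95% confidence, z = 1.960.
With no prior estimate, use p = 0.5, which maximizes p(1−p) at 0.25.
n = 0.25 × (z/E)² = 0.25 × (1.960/0.06)² = 266.78
Round up: n = 267.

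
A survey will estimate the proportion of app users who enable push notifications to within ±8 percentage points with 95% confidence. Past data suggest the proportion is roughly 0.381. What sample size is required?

n = 142

For a proportion with margin E = 0.08 at 95% confidence, z = 1.960.
n = p̂(1−p̂)(z/E)² = 0.381 × 0.619 × (1.960/0.08)² = 141.56
Round up: n = 142.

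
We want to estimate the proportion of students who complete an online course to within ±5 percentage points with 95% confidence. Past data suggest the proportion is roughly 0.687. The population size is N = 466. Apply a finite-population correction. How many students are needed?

For a proportion with margin E = 0.05 at 95% confidence, z = 1.960.
n = p̂(1−p̂)(z/E)² = 0.687 × 0.313 × (1.960/0.05)² = 330.43 — call this n₀.
Finite-population correction with N = 466: n = n₀ / (1 + (n₀−1)/N) = 330.43 / 1.707 = 193.57
Round up: n = 194.

194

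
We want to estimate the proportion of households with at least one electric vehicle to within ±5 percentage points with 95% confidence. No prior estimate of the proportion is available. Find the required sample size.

385

For a proportion with margin E = 0.05 at 95% confidence, z = 1.960.
With no prior estimate, use p = 0.5, which maximizes p(1−p) at 0.25.
n = 0.25 × (z/E)² = 0.25 × (1.960/0.05)² = 384.16
Round up: n = 385.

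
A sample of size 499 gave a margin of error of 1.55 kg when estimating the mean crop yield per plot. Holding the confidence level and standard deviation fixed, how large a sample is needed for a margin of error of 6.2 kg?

Margin of error scales as 1/√n, so n₂ = n₁·(E₁/E₂)².
n₂ = 499 × (1.55/6.2)² = 499 × 0.0625 = 31.19
Round up: n₂ = 32.

32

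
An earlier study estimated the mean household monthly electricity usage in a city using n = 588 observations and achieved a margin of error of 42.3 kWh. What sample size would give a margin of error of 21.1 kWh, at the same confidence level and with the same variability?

Margin of error scales as 1/√n, so n₂ = n₁·(E₁/E₂)².
n₂ = 588 × (42.3/21.1)² = 588 × 4.019 = 2363.17
Round up: n₂ = 2364.

n = 2364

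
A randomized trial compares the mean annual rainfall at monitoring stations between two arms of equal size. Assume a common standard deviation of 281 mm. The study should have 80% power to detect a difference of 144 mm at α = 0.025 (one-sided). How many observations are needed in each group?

60 per group

For two equal groups, n per group = 2·((z_α + z_β)·σ/δ)².
z_α = 1.960; z_β = 0.842 (power 80%).
n = 2 × (2.802 × 281 / 144)² = 2 × 29.90 = 59.80
Round up: n = 60 per group.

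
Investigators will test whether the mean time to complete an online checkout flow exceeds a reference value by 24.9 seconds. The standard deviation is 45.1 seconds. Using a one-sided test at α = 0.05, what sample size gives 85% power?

For a one-sample z-test, n = ((z_α + z_β)·σ/δ)².
z_α = 1.645 (one-sided α = 0.05); z_β = 1.036 (power 85% → β = 0.15).
n = (2.681 × 45.1 / 24.9)² = 23.58
Round up: n = 24.

24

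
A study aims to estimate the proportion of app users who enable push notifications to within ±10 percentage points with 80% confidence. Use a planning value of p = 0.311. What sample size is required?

36

For a proportion with margin E = 0.1 at 80% confidence, z = 1.282.
n = p̂(1−p̂)(z/E)² = 0.311 × 0.689 × (1.282/0.1)² = 35.22
Round up: n = 36.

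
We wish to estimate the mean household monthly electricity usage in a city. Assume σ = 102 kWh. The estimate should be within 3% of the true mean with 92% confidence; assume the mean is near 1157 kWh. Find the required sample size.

For a mean, the margin of error is E = z·σ/√n, so n = (zσ/E)².
At 92% confidence, z = 1.751.
E = 3% of 1157 = 34.71 kWh.
n = (1.751 × 102 / 34.71)² = 26.48
Round up: n = 27.

27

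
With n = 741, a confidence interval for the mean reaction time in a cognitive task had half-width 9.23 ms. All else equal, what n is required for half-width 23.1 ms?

Margin of error scales as 1/√n, so n₂ = n₁·(E₁/E₂)².
n₂ = 741 × (9.23/23.1)² = 741 × 0.1597 = 118.34
Round up: n₂ = 119.

119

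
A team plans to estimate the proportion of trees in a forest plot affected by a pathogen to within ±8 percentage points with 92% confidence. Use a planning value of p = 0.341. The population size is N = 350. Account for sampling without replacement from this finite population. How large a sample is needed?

n = 83

For a proportion with margin E = 0.08 at 92% confidence, z = 1.751.
n = p̂(1−p̂)(z/E)² = 0.341 × 0.659 × (1.751/0.08)² = 107.65 — call this n₀.
Finite-population correction with N = 350: n = n₀ / (1 + (n₀−1)/N) = 107.65 / 1.305 = 82.49
Round up: n = 83.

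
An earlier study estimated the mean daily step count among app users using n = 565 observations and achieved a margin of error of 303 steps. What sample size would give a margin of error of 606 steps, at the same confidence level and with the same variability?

Margin of error scales as 1/√n, so n₂ = n₁·(E₁/E₂)².
n₂ = 565 × (303/606)² = 565 × 0.25 = 141.25
Round up: n₂ = 142.

n = 142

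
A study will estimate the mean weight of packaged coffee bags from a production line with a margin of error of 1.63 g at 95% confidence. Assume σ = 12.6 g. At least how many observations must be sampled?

For a mean, the margin of error is E = z·σ/√n, so n = (zσ/E)².
At 95% confidence, z = 1.960.
n = (1.960 × 12.6 / 1.63)² = 229.55
Round up: n = 230.

230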